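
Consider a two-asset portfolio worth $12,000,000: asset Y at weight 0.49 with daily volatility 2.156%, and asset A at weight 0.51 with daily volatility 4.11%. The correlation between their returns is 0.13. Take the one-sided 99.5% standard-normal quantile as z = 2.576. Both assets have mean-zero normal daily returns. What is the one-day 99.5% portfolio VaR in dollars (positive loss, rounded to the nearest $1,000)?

$763,000

σ_p² = 0.49²·2.156² + 0.51²·4.11² + 2·0.13·0.49·0.51·2.156·4.11 = 6.0854 (%²).
σ_p = √6.0854 = 2.467%.
VaR = 2.576 × 2.467% = 6.355%; on $12,000,000 that is $762,600.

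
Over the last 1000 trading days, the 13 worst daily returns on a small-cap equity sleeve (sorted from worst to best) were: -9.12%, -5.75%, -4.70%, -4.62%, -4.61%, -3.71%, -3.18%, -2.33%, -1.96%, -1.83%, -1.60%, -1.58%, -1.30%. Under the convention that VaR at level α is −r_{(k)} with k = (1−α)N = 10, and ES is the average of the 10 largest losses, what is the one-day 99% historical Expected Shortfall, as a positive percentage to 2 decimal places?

4.18%

The 10 worst returns sum to -41.81%.
ES = −(-41.81%) / 10 = 4.181% ≈ 4.18%.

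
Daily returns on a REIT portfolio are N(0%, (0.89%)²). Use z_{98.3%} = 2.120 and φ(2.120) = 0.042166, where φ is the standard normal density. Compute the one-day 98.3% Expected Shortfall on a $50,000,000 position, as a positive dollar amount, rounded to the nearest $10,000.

Tail multiplier: φ(z)/(1−α) = 0.042166 / 0.017 = 2.480.
ES = 0.89% × 2.480 = 2.207%.
On $50,000,000: 0.02207 × $50,000,000 = $1,103,500.

$1,100,000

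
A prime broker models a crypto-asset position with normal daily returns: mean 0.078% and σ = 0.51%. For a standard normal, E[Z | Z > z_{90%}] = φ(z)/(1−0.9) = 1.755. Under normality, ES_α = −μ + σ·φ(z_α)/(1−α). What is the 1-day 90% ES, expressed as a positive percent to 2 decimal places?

0.82%

ES = −(0.078%) + 0.51% × 1.755 = 0.817%.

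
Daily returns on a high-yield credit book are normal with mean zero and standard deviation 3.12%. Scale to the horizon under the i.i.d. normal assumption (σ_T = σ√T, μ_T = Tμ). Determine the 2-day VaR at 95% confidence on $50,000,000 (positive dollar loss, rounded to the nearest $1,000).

At 95%, z = 1.645.
σ_{2d} = 3.12% × √2 = 4.412%.
VaR = 1.645 × 4.412% = 7.258%.
On $50,000,000: 0.07258 × $50,000,000 = $3,629,000.

$3,629,000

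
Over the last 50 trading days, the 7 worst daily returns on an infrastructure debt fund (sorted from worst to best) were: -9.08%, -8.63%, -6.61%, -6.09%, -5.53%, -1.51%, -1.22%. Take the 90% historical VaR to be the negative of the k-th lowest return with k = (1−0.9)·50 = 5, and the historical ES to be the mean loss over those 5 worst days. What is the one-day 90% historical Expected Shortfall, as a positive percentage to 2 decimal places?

The 5 worst returns sum to -35.94%.
ES = −(-35.94%) / 5 = 7.188% ≈ 7.19%.

7.19%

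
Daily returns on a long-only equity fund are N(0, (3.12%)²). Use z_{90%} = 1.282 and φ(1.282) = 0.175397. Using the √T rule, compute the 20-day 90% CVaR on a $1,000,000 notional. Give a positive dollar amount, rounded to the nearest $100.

$244,700

σ_{20d} = 3.12% × √20 = 13.953%.
ES multiplier = φ(z)/(1−α) = 0.175397/0.1 = 1.754.
ES = 13.953% × 1.754 = 24.474%; on $1,000,000: $244,740.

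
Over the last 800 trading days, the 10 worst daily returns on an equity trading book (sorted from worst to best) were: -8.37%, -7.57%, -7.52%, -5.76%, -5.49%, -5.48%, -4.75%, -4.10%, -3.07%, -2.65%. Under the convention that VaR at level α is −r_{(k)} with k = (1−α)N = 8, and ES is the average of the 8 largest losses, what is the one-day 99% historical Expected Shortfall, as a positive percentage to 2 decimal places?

6.13%

The 8 worst returns sum to -49.04%.
ES = −(-49.04%) / 8 = 6.13%.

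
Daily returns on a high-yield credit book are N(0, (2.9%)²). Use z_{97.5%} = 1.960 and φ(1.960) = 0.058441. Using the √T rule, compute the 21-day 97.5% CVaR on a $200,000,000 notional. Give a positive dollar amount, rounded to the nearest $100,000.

σ_{21d} = 2.9% × √21 = 13.289%.
ES multiplier = φ(z)/(1−α) = 0.058441/0.025 = 2.338.
ES = 13.289% × 2.338 = 31.070%; on $200,000,000: $62,140,000.

$62,100,000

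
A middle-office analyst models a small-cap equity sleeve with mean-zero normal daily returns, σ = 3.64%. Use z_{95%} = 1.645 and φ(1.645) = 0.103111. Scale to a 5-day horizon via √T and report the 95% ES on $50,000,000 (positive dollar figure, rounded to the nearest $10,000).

σ_{5d} = 3.64% × √5 = 8.139%.
ES multiplier = φ(z)/(1−α) = 0.103111/0.05 = 2.062.
ES = 8.139% × 2.062 = 16.783%; on $50,000,000: $8,391,500.

$8,390,000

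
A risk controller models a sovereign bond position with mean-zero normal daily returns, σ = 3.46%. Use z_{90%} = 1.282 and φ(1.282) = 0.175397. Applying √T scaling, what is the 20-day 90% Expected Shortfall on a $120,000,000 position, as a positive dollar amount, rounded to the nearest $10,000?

$32,570,000

σ_{20d} = 3.46% × √20 = 15.474%.
ES multiplier = φ(z)/(1−α) = 0.175397/0.1 = 1.754.
ES = 15.474% × 1.754 = 27.141%; on $120,000,000: $32,569,200.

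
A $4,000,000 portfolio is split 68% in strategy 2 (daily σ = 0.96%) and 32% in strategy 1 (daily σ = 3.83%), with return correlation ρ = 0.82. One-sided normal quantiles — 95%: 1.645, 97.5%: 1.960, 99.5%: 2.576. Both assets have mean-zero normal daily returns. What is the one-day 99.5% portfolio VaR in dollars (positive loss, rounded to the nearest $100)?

$185,500

σ_p² = 0.68²·0.96² + 0.32²·3.83² + 2·0.82·0.68·0.32·0.96·3.83 = 3.2404 (%²).
σ_p = √3.2404 = 1.800%.
VaR = 2.576 × 1.800% = 4.637%; on $4,000,000 that is $185,480.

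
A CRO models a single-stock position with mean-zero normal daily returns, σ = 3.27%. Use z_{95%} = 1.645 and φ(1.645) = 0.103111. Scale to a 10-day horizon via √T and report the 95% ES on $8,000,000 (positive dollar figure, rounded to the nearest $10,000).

σ_{10d} = 3.27% × √10 = 10.341%.
ES multiplier = φ(z)/(1−α) = 0.103111/0.05 = 2.062.
ES = 10.341% × 2.062 = 21.323%; on $8,000,000: $1,705,840.

$1,710,000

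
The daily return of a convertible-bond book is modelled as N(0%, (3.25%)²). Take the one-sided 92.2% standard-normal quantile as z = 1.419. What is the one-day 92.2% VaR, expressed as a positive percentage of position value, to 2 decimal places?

VaR = z·σ = 1.419 × 3.25% = 4.612%.

4.61%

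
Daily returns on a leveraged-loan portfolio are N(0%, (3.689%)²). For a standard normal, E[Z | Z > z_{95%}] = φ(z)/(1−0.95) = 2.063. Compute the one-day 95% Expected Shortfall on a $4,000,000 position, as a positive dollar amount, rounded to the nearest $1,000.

ES = 3.689% × 2.063 = 7.610%.
On $4,000,000: 0.07610 × $4,000,000 = $304,400.

$304,000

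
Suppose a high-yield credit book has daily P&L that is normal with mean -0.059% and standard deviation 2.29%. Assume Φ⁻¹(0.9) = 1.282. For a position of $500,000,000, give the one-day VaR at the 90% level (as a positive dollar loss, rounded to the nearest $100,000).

$15,000,000

VaR = −μ + z·σ = −(-0.059%) + 1.282 × 2.29% = 2.995%.
On $500,000,000: 0.02995 × $500,000,000 = $14,975,000.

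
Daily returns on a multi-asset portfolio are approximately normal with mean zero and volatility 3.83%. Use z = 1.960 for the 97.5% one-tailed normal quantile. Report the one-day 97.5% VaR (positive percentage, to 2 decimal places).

VaR = z·σ = 1.960 × 3.83% = 7.507%.

7.51%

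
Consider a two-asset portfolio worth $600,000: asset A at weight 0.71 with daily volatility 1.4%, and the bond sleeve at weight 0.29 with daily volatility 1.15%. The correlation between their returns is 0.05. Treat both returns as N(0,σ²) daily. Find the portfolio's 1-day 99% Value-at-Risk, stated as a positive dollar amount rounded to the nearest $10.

$14,850

σ_p² = 0.71²·1.4² + 0.29²·1.15² + 2·0.05·0.71·0.29·1.4·1.15 = 1.1324 (%²).
σ_p = √1.1324 = 1.064%.
At 99%, z = 2.326.
VaR = 2.326 × 1.064% = 2.475%; on $600,000 that is $14,850.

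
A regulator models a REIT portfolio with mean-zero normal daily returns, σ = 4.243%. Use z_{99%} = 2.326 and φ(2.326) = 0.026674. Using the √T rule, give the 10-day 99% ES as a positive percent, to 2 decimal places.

35.79%

σ_{10d} = 4.243% × √10 = 13.418%.
ES multiplier = φ(z)/(1−α) = 0.026674/0.01 = 2.667.
ES = 13.418% × 2.667 = 35.786%.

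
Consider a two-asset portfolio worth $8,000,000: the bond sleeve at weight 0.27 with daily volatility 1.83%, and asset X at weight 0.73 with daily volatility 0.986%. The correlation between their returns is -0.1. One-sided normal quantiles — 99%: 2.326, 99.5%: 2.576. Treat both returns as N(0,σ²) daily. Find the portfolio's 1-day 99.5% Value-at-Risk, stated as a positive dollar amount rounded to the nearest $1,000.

σ_p² = 0.27²·1.83² + 0.73²·0.986² + 2·-0.1·0.27·0.73·1.83·0.986 = 0.6911 (%²).
σ_p = √0.6911 = 0.831%.
VaR = 2.576 × 0.831% = 2.141%; on $8,000,000 that is $171,280.

$171,000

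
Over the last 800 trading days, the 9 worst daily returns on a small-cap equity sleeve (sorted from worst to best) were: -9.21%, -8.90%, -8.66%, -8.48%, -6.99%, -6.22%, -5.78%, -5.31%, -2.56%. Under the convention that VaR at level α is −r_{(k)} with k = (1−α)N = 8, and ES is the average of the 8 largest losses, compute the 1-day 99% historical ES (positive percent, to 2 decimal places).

The 8 worst returns sum to -59.55%.
ES = −(-59.55%) / 8 = 7.44375% ≈ 7.44%.

7.44%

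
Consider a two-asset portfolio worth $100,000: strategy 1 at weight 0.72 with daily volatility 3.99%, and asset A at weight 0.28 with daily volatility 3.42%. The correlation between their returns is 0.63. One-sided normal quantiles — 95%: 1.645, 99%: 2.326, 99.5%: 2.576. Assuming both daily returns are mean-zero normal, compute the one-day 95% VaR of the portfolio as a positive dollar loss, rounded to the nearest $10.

σ_p² = 0.72²·3.99² + 0.28²·3.42² + 2·0.63·0.72·0.28·3.99·3.42 = 12.6362 (%²).
σ_p = √12.6362 = 3.555%.
VaR = 1.645 × 3.555% = 5.848%; on $100,000 that is $5,848.

$5,850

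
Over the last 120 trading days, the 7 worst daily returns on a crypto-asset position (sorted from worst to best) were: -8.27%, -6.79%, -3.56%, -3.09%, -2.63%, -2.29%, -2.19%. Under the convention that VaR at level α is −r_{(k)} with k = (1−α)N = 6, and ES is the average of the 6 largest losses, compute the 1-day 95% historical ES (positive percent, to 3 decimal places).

The 6 worst returns sum to -26.63%.
ES = −(-26.63%) / 6 = 4.4383…% ≈ 4.438%.

4.438%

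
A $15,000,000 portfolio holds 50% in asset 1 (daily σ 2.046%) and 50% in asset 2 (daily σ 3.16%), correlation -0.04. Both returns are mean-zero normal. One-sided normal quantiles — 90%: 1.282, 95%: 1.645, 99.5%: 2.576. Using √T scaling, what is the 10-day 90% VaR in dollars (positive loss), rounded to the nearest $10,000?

$1,120,000

σ_p = √(0.5²·2.046² + 0.5²·3.16² + 2·-0.04·0.5·0.5·2.046·3.16) = 1.848%.
σ_{10d} = 1.848% × √10 = 5.844%.
VaR = 1.282 × 5.844% = 7.492%; on $15,000,000 that is $1,123,800.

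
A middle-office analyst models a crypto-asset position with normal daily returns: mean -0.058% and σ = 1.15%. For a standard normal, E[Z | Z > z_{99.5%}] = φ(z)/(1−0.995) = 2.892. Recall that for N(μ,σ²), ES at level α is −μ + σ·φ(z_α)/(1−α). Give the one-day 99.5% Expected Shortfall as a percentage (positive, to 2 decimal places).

ES = −(-0.058%) + 1.15% × 2.892 = 3.384%.

3.38%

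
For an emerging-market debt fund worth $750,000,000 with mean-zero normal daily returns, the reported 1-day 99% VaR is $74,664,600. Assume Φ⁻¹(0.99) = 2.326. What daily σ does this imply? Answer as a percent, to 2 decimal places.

4.28%

VaR as a fraction: $74,664,600 / $750,000,000 = 9.955%.
σ = VaR / z = 9.955% / 2.326 = 4.280%.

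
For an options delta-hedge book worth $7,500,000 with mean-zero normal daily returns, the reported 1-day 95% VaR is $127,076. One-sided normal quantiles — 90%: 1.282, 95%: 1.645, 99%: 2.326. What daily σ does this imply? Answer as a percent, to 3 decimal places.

VaR as a fraction: $127,076 / $7,500,000 = 1.694%.
σ = VaR / z = 1.694% / 1.645 = 1.030%.

1.030%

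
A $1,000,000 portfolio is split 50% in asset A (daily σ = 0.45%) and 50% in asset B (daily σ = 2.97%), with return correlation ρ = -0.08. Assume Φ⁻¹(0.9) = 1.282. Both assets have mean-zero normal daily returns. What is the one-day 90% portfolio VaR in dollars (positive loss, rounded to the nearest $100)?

σ_p² = 0.5²·0.45² + 0.5²·2.97² + 2·-0.08·0.5·0.5·0.45·2.97 = 2.2024 (%²).
σ_p = √2.2024 = 1.484%.
VaR = 1.282 × 1.484% = 1.902%; on $1,000,000 that is $19,020.

$19,000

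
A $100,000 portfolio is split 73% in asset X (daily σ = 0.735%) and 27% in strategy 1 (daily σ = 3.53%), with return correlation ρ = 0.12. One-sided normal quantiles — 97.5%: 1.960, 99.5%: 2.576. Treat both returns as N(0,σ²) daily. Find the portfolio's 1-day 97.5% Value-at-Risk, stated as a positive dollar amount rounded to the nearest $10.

σ_p² = 0.73²·0.735² + 0.27²·3.53² + 2·0.12·0.73·0.27·0.735·3.53 = 1.3190 (%²).
σ_p = √1.3190 = 1.148%.
VaR = 1.960 × 1.148% = 2.250%; on $100,000 that is $2,250.

$2,250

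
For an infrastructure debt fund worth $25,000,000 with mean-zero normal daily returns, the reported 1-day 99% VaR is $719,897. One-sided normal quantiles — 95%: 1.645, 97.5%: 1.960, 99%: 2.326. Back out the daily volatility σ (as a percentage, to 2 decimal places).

VaR as a fraction: $719,897 / $25,000,000 = 2.880%.
σ = VaR / z = 2.880% / 2.326 = 1.238%.

1.24%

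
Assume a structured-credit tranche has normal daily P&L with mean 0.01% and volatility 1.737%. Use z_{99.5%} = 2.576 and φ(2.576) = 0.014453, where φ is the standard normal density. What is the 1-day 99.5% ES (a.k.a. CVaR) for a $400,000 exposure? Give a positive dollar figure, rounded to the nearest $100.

$20,000

Tail multiplier: φ(z)/(1−α) = 0.014453 / 0.005 = 2.891.
ES = −(0.01%) + 1.737% × 2.891 = 5.012%.
On $400,000: 0.05012 × $400,000 = $20,048.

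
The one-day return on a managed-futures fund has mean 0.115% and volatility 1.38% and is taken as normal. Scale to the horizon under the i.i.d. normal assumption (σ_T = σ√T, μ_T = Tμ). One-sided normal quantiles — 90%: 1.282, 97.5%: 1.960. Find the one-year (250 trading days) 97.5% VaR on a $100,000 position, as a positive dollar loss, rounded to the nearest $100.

$14,000

σ_{250d} = 1.38% × √250 = 21.820%; μ_{250d} = 250 × 0.115% = 28.750%.
VaR = −(28.750%) + 1.960 × 21.820% = 14.017%.
On $100,000: 0.14017 × $100,000 = $14,017.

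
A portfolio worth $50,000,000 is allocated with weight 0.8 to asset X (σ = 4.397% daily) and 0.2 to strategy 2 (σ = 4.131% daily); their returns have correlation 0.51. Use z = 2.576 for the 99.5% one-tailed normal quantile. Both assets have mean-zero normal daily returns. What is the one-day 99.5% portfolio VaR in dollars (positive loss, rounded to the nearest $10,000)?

$5,160,000

σ_p² = 0.8²·4.397² + 0.2²·4.131² + 2·0.51·0.8·0.2·4.397·4.131 = 16.0205 (%²).
σ_p = √16.0205 = 4.003%.
VaR = 2.576 × 4.003% = 10.312%; on $50,000,000 that is $5,156,000.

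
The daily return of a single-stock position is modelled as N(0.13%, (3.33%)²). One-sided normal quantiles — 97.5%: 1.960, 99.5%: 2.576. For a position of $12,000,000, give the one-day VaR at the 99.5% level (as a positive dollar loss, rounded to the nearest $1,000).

$1,014,000

VaR = −μ + z·σ = −(0.13%) + 2.576 × 3.33% = 8.448%.
On $12,000,000: 0.08448 × $12,000,000 = $1,013,760.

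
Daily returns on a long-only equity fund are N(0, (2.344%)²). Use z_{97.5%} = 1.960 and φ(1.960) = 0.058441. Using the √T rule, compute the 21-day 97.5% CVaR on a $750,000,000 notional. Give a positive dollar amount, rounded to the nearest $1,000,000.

σ_{21d} = 2.344% × √21 = 10.742%.
ES multiplier = φ(z)/(1−α) = 0.058441/0.025 = 2.338.
ES = 10.742% × 2.338 = 25.115%; on $750,000,000: $188,362,500.

$188,000,000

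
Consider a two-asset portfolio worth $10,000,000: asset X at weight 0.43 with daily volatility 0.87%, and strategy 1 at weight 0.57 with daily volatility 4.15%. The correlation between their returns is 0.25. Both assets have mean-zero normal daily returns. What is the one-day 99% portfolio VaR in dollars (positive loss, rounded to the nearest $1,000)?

σ_p² = 0.43²·0.87² + 0.57²·4.15² + 2·0.25·0.43·0.57·0.87·4.15 = 6.1780 (%²).
σ_p = √6.1780 = 2.486%.
At 99%, z = 2.326.
VaR = 2.326 × 2.486% = 5.782%; on $10,000,000 that is $578,200.

$578,000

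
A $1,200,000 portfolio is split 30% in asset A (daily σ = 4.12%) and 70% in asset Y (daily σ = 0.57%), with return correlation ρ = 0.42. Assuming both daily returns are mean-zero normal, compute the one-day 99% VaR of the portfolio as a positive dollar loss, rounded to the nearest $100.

$40,500

σ_p² = 0.3²·4.12² + 0.7²·0.57² + 2·0.42·0.3·0.7·4.12·0.57 = 2.1012 (%²).
σ_p = √2.1012 = 1.450%.
At 99%, z = 2.326.
VaR = 2.326 × 1.450% = 3.373%; on $1,200,000 that is $40,476.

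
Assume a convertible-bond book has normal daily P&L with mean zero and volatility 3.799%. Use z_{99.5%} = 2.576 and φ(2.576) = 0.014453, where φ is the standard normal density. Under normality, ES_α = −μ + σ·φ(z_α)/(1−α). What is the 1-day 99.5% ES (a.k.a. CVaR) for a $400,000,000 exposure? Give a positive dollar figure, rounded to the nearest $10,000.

Tail multiplier: φ(z)/(1−α) = 0.014453 / 0.005 = 2.891.
ES = 3.799% × 2.891 = 10.983%.
On $400,000,000: 0.10983 × $400,000,000 = $43,932,000.

$43,930,000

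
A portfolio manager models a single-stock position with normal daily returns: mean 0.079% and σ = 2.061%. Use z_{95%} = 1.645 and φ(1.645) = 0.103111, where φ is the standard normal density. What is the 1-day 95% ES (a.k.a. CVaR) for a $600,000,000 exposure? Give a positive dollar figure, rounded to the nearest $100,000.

Tail multiplier: φ(z)/(1−α) = 0.103111 / 0.05 = 2.062.
ES = −(0.079%) + 2.061% × 2.062 = 4.171%.
On $600,000,000: 0.04171 × $600,000,000 = $25,026,000.

$25,000,000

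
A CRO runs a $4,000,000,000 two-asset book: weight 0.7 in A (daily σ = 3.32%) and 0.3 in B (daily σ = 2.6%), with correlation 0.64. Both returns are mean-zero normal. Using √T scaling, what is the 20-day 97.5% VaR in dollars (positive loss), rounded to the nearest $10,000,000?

$1,010,000,000

σ_p = √(0.7²·3.32² + 0.3²·2.6² + 2·0.64·0.7·0.3·3.32·2.6) = 2.886%.
σ_{20d} = 2.886% × √20 = 12.907%.
z(97.5%) = 1.960.
VaR = 1.960 × 12.907% = 25.298%; on $4,000,000,000 that is $1,011,920,000.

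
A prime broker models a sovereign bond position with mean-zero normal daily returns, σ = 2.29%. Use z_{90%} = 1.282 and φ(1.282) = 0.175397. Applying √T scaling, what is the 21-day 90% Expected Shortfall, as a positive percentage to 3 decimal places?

σ_{21d} = 2.29% × √21 = 10.494%.
ES multiplier = φ(z)/(1−α) = 0.175397/0.1 = 1.754.
ES = 10.494% × 1.754 = 18.406%.

18.406%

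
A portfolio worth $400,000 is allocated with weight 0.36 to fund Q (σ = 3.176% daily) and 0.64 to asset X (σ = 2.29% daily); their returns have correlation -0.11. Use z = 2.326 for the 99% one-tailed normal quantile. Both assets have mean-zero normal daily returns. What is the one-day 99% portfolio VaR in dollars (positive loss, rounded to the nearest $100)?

σ_p² = 0.36²·3.176² + 0.64²·2.29² + 2·-0.11·0.36·0.64·3.176·2.29 = 3.0866 (%²).
σ_p = √3.0866 = 1.757%.
VaR = 2.326 × 1.757% = 4.087%; on $400,000 that is $16,348.

$16,300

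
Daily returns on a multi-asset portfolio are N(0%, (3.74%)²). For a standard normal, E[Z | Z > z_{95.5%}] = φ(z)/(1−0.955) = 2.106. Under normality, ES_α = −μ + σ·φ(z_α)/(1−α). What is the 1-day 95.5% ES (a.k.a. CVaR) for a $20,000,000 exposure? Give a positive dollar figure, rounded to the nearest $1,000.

$1,575,000

ES = 3.74% × 2.106 = 7.876%.
On $20,000,000: 0.07876 × $20,000,000 = $1,575,200.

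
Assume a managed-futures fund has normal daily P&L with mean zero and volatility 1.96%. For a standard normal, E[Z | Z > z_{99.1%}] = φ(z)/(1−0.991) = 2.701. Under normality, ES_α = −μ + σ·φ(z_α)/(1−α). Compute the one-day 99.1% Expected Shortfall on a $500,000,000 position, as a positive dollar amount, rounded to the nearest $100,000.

$26,500,000

ES = 1.96% × 2.701 = 5.294%.
On $500,000,000: 0.05294 × $500,000,000 = $26,470,000.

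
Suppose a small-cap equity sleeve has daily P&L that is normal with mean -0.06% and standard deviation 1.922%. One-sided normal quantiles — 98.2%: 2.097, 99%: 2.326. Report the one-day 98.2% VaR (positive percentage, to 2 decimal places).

VaR = −μ + z·σ = −(-0.06%) + 2.097 × 1.922% = 4.090%.

4.09%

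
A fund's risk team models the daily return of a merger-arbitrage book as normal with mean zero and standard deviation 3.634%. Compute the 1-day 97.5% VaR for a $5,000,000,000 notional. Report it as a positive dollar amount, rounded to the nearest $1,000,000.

$356,000,000

At 97.5% one-sided, z = 1.960.
VaR = z·σ = 1.960 × 3.634% = 7.123%.
On $5,000,000,000: 0.07123 × $5,000,000,000 = $356,150,000.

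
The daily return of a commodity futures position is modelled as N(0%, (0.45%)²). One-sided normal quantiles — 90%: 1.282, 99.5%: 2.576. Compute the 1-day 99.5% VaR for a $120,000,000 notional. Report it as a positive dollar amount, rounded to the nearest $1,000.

VaR = z·σ = 2.576 × 0.45% = 1.159%.
On $120,000,000: 0.01159 × $120,000,000 = $1,390,800.

$1,391,000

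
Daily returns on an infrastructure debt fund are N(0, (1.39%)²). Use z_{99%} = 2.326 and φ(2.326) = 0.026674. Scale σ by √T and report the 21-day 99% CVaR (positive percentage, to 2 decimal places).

16.99%

σ_{21d} = 1.39% × √21 = 6.370%.
ES multiplier = φ(z)/(1−α) = 0.026674/0.01 = 2.667.
ES = 6.370% × 2.667 = 16.989%.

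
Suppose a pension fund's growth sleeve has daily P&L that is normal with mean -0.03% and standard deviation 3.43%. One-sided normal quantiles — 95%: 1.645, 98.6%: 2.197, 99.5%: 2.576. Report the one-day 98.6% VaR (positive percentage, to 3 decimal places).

7.566%

VaR = −μ + z·σ = −(-0.03%) + 2.197 × 3.43% = 7.566%.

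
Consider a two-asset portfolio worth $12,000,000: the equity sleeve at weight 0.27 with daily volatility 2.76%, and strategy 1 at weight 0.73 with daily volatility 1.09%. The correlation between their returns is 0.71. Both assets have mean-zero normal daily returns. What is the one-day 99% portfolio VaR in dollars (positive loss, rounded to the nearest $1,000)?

$398,000

σ_p² = 0.27²·2.76² + 0.73²·1.09² + 2·0.71·0.27·0.73·2.76·1.09 = 2.0305 (%²).
σ_p = √2.0305 = 1.425%.
At 99%, z = 2.326.
VaR = 2.326 × 1.425% = 3.315%; on $12,000,000 that is $397,800.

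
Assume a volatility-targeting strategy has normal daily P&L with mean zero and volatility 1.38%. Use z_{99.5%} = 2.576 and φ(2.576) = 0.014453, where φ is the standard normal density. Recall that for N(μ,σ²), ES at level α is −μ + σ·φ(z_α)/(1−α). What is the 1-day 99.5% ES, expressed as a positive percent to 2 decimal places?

Tail multiplier: φ(z)/(1−α) = 0.014453 / 0.005 = 2.891.
ES = 1.38% × 2.891 = 3.990%.

3.99%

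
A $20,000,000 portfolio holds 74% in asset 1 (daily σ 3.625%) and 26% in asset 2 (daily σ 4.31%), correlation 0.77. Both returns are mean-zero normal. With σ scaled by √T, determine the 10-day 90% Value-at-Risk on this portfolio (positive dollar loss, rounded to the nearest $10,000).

$2,930,000

σ_p = √(0.74²·3.625² + 0.26²·4.31² + 2·0.77·0.74·0.26·3.625·4.31) = 3.617%.
σ_{10d} = 3.617% × √10 = 11.438%.
z(90%) = 1.282.
VaR = 1.282 × 11.438% = 14.664%; on $20,000,000 that is $2,932,800.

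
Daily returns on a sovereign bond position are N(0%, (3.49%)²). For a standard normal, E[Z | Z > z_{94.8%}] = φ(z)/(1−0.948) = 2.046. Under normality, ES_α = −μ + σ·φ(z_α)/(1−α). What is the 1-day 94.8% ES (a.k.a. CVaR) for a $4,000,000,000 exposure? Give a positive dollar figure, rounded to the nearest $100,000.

$285,600,000

ES = 3.49% × 2.046 = 7.141%.
On $4,000,000,000: 0.07141 × $4,000,000,000 = $285,640,000.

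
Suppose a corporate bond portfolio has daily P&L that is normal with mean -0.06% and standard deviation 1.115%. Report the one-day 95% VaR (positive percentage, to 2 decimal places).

1.89%

At 95% one-sided, z = 1.645.
VaR = −μ + z·σ = −(-0.06%) + 1.645 × 1.115% = 1.894%.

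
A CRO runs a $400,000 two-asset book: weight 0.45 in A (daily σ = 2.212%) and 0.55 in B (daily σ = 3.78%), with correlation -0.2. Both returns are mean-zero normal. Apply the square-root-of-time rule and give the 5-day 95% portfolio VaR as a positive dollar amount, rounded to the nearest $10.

σ_p = √(0.45²·2.212² + 0.55²·3.78² + 2·-0.2·0.45·0.55·2.212·3.78) = 2.118%.
σ_{5d} = 2.118% × √5 = 4.736%.
z(95%) = 1.645.
VaR = 1.645 × 4.736% = 7.791%; on $400,000 that is $31,164.

$31,160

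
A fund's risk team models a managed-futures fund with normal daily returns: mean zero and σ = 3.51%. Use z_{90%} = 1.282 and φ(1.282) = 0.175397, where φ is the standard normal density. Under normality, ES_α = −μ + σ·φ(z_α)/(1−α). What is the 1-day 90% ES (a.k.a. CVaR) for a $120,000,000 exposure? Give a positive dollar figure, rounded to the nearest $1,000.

Tail multiplier: φ(z)/(1−α) = 0.175397 / 0.1 = 1.754.
ES = 3.51% × 1.754 = 6.157%.
On $120,000,000: 0.06157 × $120,000,000 = $7,388,400.

$7,388,000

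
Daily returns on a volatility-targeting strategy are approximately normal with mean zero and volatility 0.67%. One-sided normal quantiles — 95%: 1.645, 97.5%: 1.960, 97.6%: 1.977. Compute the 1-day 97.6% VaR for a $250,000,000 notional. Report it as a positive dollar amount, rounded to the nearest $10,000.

$3,310,000

VaR = z·σ = 1.977 × 0.67% = 1.325%.
On $250,000,000: 0.01325 × $250,000,000 = $3,312,500.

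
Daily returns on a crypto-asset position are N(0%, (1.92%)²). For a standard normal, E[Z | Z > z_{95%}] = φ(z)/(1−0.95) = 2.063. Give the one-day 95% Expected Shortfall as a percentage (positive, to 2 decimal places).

ES = 1.92% × 2.063 = 3.961%.

3.96%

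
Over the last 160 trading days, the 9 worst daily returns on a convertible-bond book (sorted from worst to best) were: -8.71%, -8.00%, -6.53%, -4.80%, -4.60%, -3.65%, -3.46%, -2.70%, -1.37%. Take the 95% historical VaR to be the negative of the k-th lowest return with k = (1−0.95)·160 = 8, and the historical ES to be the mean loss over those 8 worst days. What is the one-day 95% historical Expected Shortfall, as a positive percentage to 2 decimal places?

5.31%

The 8 worst returns sum to -42.45%.
ES = −(-42.45%) / 8 = 5.30625% ≈ 5.31%.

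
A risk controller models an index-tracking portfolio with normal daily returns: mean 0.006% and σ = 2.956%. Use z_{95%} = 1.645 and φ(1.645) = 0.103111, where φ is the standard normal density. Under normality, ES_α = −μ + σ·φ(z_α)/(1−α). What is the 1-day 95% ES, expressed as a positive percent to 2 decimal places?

6.09%

Tail multiplier: φ(z)/(1−α) = 0.103111 / 0.05 = 2.062.
ES = −(0.006%) + 2.956% × 2.062 = 6.089%.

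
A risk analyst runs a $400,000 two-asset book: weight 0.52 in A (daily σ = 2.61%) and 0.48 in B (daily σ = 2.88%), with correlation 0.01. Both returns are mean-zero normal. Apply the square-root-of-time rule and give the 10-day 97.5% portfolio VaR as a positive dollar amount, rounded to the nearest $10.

σ_p = √(0.52²·2.61² + 0.48²·2.88² + 2·0.01·0.52·0.48·2.61·2.88) = 1.947%.
σ_{10d} = 1.947% × √10 = 6.157%.
z(97.5%) = 1.960.
VaR = 1.960 × 6.157% = 12.068%; on $400,000 that is $48,272.

$48,270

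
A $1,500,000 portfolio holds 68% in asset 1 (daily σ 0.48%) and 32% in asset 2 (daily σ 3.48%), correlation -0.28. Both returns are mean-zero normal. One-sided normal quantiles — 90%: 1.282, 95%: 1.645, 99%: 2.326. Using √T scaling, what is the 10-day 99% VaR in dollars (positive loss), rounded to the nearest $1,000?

σ_p = √(0.68²·0.48² + 0.32²·3.48² + 2·-0.28·0.68·0.32·0.48·3.48) = 1.069%.
σ_{10d} = 1.069% × √10 = 3.380%.
VaR = 2.326 × 3.380% = 7.862%; on $1,500,000 that is $117,930.

$118,000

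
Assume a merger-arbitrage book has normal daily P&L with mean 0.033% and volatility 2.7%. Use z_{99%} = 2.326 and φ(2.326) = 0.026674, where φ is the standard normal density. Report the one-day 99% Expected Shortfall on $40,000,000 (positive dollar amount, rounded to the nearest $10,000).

Tail multiplier: φ(z)/(1−α) = 0.026674 / 0.01 = 2.667.
ES = −(0.033%) + 2.7% × 2.667 = 7.168%.
On $40,000,000: 0.07168 × $40,000,000 = $2,867,200.

$2,870,000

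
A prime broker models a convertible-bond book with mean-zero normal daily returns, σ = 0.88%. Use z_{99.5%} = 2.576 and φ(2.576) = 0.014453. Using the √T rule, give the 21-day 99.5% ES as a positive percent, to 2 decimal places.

11.66%

σ_{21d} = 0.88% × √21 = 4.033%.
ES multiplier = φ(z)/(1−α) = 0.014453/0.005 = 2.891.
ES = 4.033% × 2.891 = 11.659%.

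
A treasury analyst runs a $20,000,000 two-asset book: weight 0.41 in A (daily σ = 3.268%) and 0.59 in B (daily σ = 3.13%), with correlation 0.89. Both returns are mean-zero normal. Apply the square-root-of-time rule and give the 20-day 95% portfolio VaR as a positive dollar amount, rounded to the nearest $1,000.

$4,561,000

σ_p = √(0.41²·3.268² + 0.59²·3.13² + 2·0.89·0.41·0.59·3.268·3.13) = 3.100%.
σ_{20d} = 3.100% × √20 = 13.864%.
z(95%) = 1.645.
VaR = 1.645 × 13.864% = 22.806%; on $20,000,000 that is $4,561,200.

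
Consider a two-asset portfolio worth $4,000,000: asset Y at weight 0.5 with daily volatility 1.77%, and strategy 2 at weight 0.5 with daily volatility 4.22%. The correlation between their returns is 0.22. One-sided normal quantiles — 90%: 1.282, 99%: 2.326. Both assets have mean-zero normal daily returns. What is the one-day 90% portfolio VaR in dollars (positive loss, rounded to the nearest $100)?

$126,200

σ_p² = 0.5²·1.77² + 0.5²·4.22² + 2·0.22·0.5·0.5·1.77·4.22 = 6.0570 (%²).
σ_p = √6.0570 = 2.461%.
VaR = 1.282 × 2.461% = 3.155%; on $4,000,000 that is $126,200.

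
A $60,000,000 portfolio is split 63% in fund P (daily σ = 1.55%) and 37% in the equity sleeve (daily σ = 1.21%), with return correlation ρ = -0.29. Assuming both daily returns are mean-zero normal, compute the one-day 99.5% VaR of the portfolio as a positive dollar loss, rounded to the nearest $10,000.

$1,470,000

σ_p² = 0.63²·1.55² + 0.37²·1.21² + 2·-0.29·0.63·0.37·1.55·1.21 = 0.9004 (%²).
σ_p = √0.9004 = 0.949%.
At 99.5%, z = 2.576.
VaR = 2.576 × 0.949% = 2.445%; on $60,000,000 that is $1,467,000.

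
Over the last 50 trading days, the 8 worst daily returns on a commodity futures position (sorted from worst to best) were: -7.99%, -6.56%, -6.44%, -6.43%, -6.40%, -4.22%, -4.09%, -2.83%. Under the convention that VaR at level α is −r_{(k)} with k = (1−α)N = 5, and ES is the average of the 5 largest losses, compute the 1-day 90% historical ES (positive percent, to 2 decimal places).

The 5 worst returns sum to -33.82%.
ES = −(-33.82%) / 5 = 6.764% ≈ 6.76%.

6.76%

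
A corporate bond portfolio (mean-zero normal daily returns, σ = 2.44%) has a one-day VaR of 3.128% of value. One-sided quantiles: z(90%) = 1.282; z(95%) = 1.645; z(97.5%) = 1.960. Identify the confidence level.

90%

Implied z = VaR/σ = 3.128 / 2.44 = 1.282.
This matches z(90%) = 1.282.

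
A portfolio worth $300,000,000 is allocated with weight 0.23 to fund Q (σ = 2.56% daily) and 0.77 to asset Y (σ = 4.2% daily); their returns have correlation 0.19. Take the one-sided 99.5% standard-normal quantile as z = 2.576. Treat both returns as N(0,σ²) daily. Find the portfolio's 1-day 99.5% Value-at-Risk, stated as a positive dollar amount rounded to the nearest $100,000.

σ_p² = 0.23²·2.56² + 0.77²·4.2² + 2·0.19·0.23·0.77·2.56·4.2 = 11.5290 (%²).
σ_p = √11.5290 = 3.395%.
VaR = 2.576 × 3.395% = 8.746%; on $300,000,000 that is $26,238,000.

$26,200,000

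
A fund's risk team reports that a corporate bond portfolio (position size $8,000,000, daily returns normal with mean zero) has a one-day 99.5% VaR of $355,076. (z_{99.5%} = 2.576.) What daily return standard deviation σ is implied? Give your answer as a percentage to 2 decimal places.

1.72%

VaR as a fraction: $355,076 / $8,000,000 = 4.438%.
σ = VaR / z = 4.438% / 2.576 = 1.723%.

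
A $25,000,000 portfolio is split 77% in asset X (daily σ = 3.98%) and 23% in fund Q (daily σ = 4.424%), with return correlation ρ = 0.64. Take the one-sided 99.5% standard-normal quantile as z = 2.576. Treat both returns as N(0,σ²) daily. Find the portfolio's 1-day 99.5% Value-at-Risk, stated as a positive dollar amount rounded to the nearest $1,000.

σ_p² = 0.77²·3.98² + 0.23²·4.424² + 2·0.64·0.77·0.23·3.98·4.424 = 14.4185 (%²).
σ_p = √14.4185 = 3.797%.
VaR = 2.576 × 3.797% = 9.781%; on $25,000,000 that is $2,445,250.

$2,445,000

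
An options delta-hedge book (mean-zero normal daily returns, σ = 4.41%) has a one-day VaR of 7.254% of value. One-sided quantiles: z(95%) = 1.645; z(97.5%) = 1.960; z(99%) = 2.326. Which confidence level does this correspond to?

Implied z = VaR/σ = 7.254 / 4.41 = 1.645.
This matches z(95%) = 1.645.

95%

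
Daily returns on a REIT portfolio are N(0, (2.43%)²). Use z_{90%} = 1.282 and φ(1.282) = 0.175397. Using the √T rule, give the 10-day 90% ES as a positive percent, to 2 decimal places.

σ_{10d} = 2.43% × √10 = 7.684%.
ES multiplier = φ(z)/(1−α) = 0.175397/0.1 = 1.754.
ES = 7.684% × 1.754 = 13.478%.

13.48%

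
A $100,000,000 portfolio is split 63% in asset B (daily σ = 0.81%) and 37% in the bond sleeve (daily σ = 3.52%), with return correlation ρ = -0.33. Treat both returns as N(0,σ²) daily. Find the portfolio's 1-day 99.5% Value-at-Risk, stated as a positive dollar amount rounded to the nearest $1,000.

σ_p² = 0.63²·0.81² + 0.37²·3.52² + 2·-0.33·0.63·0.37·0.81·3.52 = 1.5180 (%²).
σ_p = √1.5180 = 1.232%.
At 99.5%, z = 2.576.
VaR = 2.576 × 1.232% = 3.174%; on $100,000,000 that is $3,174,000.

$3,174,000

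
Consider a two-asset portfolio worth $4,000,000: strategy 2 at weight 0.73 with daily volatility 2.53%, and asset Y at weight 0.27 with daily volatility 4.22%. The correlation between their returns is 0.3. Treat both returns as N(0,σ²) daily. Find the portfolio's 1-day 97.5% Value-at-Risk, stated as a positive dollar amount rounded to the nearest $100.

σ_p² = 0.73²·2.53² + 0.27²·4.22² + 2·0.3·0.73·0.27·2.53·4.22 = 5.9719 (%²).
σ_p = √5.9719 = 2.444%.
At 97.5%, z = 1.960.
VaR = 1.960 × 2.444% = 4.790%; on $4,000,000 that is $191,600.

$191,600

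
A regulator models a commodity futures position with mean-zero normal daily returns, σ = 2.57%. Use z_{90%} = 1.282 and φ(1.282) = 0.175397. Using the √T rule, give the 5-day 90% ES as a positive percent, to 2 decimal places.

σ_{5d} = 2.57% × √5 = 5.747%.
ES multiplier = φ(z)/(1−α) = 0.175397/0.1 = 1.754.
ES = 5.747% × 1.754 = 10.080%.

10.08%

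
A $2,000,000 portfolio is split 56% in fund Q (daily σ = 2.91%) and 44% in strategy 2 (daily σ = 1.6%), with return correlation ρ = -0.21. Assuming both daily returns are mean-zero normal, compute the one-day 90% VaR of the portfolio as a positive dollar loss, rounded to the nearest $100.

σ_p² = 0.56²·2.91² + 0.44²·1.6² + 2·-0.21·0.56·0.44·2.91·1.6 = 2.6694 (%²).
σ_p = √2.6694 = 1.634%.
At 90%, z = 1.282.
VaR = 1.282 × 1.634% = 2.095%; on $2,000,000 that is $41,900.

$41,900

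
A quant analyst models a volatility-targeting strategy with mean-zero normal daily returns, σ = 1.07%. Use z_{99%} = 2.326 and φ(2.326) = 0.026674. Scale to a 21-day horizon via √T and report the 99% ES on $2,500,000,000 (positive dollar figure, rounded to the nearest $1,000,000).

σ_{21d} = 1.07% × √21 = 4.903%.
ES multiplier = φ(z)/(1−α) = 0.026674/0.01 = 2.667.
ES = 4.903% × 2.667 = 13.076%; on $2,500,000,000: $326,900,000.

$327,000,000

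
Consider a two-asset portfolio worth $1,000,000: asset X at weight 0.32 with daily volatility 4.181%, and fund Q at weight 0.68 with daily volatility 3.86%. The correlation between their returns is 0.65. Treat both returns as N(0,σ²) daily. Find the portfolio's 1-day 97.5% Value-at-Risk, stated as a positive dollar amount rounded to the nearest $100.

σ_p² = 0.32²·4.181² + 0.68²·3.86² + 2·0.65·0.32·0.68·4.181·3.86 = 13.2449 (%²).
σ_p = √13.2449 = 3.639%.
At 97.5%, z = 1.960.
VaR = 1.960 × 3.639% = 7.132%; on $1,000,000 that is $71,320.

$71,300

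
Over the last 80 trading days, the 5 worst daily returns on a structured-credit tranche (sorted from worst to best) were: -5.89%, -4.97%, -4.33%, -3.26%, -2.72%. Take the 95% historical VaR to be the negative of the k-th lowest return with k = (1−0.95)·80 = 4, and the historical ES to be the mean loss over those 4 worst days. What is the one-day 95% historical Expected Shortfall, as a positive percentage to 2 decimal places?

4.61%

The 4 worst returns sum to -18.45%.
ES = −(-18.45%) / 4 = 4.6125% ≈ 4.61%.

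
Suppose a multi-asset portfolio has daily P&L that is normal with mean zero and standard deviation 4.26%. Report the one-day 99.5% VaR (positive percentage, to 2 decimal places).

At 99.5% one-sided, z = 2.576.
VaR = z·σ = 2.576 × 4.26% = 10.974%.

10.97%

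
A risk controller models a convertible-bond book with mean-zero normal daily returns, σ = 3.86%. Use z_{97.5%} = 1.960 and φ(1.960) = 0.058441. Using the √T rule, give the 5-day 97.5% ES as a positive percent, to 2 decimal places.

σ_{5d} = 3.86% × √5 = 8.631%.
ES multiplier = φ(z)/(1−α) = 0.058441/0.025 = 2.338.
ES = 8.631% × 2.338 = 20.179%.

20.18%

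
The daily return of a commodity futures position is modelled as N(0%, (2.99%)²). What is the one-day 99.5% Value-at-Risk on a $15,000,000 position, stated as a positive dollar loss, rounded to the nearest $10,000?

At 99.5% one-sided, z = 2.576.
VaR = z·σ = 2.576 × 2.99% = 7.702%.
On $15,000,000: 0.07702 × $15,000,000 = $1,155,300.

$1,160,000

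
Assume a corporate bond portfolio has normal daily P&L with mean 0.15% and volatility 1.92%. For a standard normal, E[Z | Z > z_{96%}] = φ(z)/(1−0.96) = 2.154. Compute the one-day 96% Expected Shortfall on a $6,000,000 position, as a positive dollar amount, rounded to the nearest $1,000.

ES = −(0.15%) + 1.92% × 2.154 = 3.986%.
On $6,000,000: 0.03986 × $6,000,000 = $239,160.

$239,000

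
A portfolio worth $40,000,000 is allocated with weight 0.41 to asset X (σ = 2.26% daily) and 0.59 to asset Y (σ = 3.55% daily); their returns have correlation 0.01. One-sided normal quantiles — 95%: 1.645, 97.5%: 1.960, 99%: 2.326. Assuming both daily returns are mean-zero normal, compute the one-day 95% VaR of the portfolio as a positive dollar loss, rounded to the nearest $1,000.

σ_p² = 0.41²·2.26² + 0.59²·3.55² + 2·0.01·0.41·0.59·2.26·3.55 = 5.2843 (%²).
σ_p = √5.2843 = 2.299%.
VaR = 1.645 × 2.299% = 3.782%; on $40,000,000 that is $1,512,800.

$1,513,000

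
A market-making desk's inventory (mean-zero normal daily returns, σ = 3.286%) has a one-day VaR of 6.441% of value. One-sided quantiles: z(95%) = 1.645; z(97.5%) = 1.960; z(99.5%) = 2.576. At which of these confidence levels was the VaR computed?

Implied z = VaR/σ = 6.441 / 3.286 = 1.960.
This matches z(97.5%) = 1.960.

97.5%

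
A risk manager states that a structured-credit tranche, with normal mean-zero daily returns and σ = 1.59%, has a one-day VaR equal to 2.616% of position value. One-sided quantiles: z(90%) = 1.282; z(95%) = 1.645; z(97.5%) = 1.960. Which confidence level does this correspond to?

95%

Implied z = VaR/σ = 2.616 / 1.59 = 1.645.
This matches z(95%) = 1.645.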